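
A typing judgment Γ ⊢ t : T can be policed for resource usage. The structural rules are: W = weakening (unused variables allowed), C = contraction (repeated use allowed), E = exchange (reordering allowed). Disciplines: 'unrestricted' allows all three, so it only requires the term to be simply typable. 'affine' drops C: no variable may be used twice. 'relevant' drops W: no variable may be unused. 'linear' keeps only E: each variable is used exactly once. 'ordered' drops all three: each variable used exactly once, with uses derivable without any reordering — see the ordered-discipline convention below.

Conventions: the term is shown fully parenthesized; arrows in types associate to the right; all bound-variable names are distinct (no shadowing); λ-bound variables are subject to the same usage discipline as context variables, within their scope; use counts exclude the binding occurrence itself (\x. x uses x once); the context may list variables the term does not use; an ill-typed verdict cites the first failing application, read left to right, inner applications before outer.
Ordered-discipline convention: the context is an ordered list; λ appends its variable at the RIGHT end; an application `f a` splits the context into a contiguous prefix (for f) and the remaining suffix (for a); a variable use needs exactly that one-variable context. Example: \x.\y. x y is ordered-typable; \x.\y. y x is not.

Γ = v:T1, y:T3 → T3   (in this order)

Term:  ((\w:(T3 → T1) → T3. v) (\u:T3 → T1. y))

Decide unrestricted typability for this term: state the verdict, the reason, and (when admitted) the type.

no — the type mismatch rejects it
counts: v=1, y=1, w [bound]=0, u [bound]=0
order of uses: v, y
typing: ill-typed: an application expects (T3 → T1) → T3 but receives (T3 → T1) → T3 → T3
across the five disciplines: ordered ✗ | linear ✗ | affine ✗ | relevant ✗ | unrestricted ✗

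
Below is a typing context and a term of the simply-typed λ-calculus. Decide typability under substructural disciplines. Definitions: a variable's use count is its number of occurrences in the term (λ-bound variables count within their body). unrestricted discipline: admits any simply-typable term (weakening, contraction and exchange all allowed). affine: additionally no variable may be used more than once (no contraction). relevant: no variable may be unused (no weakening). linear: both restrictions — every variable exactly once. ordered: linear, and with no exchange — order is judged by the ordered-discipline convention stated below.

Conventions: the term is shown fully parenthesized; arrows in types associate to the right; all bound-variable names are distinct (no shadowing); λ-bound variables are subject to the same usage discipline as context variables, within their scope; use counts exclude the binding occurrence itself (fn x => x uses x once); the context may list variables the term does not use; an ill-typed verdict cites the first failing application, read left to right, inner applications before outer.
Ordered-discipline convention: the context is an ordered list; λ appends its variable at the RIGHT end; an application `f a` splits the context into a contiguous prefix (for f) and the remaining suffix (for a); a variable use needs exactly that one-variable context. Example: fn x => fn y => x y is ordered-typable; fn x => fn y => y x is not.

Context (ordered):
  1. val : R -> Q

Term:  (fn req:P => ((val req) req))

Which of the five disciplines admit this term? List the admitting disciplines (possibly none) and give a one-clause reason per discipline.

admitted in: none
use counts: val: 1×; req (bound): 2×
use order (left to right): val, req, req
typing: ill-typed: a function awaiting R gets P
ordered: ✗, a type mismatch blocks all five
linear: ✗, the type mismatch rejects it
affine: ✗, not simply typable
relevant: ✗, fails simple typing
unrestricted: ✗, a type mismatch blocks all five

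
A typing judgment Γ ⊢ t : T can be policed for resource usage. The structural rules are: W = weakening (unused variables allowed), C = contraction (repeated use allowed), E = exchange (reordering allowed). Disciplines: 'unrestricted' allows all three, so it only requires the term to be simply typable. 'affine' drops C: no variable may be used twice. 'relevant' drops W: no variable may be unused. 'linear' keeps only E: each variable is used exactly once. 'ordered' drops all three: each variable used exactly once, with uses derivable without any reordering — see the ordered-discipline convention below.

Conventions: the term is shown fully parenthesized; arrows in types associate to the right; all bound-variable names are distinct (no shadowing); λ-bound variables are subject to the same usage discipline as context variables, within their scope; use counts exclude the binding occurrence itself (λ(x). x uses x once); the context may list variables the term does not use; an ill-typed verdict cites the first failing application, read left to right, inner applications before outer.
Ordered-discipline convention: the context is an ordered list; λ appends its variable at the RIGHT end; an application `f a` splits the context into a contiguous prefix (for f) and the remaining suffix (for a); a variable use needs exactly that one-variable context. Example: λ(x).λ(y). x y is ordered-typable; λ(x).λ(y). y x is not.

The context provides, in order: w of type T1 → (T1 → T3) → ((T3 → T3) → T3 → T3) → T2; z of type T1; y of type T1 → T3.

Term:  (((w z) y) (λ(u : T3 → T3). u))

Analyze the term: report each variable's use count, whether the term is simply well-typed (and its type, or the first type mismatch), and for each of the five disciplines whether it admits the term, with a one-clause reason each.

variable uses: w: 1, z: 1, y: 1, u [bound]: 1
uses in reading order: w, z, y, u
typing: the term checks, with type T2
ordered ✓ (one use each (w, z, y, u); ordered split holds)
linear ✓ (each of w, z, y, u used exactly once)
affine ✓ (none of w, z, y, u used more than once)
relevant ✓ (at least one use each (w, z, y, u))
unrestricted ✓ (simply typable at T2; W, C, E all held)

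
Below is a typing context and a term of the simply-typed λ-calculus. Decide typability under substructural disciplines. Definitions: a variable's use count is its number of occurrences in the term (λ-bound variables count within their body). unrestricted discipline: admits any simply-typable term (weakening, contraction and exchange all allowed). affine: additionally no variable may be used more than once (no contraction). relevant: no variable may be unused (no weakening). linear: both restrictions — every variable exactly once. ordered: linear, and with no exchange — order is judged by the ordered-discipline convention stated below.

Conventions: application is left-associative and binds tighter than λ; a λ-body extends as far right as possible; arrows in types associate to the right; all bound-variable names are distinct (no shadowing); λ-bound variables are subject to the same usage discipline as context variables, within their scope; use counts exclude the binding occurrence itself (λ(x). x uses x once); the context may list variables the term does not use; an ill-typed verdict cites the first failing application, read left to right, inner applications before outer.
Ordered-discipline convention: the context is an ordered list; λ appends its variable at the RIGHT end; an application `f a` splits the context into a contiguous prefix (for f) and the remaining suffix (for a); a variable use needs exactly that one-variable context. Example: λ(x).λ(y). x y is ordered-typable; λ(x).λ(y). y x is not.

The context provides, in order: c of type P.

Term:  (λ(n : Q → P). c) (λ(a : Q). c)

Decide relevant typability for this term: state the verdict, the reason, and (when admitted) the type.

no — unused: n, a — weakening required
counts: c ×2, n (λ-bound) ×0, a (λ-bound) ×0
order of uses: c, c
typing: well-typed — term : P
per-discipline verdicts: ordered ✗ | linear ✗ | affine ✗ | relevant ✗ | unrestricted ✓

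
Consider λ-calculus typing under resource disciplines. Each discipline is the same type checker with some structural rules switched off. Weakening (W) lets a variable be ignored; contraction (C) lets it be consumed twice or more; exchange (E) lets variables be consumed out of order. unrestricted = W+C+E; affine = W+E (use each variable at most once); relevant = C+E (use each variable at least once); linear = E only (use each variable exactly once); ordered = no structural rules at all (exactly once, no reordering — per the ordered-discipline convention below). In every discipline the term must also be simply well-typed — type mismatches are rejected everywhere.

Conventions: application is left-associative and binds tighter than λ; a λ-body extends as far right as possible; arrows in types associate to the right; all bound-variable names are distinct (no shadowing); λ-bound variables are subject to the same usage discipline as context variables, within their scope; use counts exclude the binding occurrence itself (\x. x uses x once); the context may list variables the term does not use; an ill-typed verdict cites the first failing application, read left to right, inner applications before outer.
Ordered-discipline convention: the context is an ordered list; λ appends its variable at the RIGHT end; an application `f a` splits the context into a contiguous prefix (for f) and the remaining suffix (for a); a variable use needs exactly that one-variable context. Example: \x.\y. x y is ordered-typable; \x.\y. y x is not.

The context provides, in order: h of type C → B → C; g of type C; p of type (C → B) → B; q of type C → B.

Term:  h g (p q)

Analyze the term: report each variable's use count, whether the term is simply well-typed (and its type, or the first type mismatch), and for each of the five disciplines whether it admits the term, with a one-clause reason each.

usage: h=1; g=1; p=1; q=1
left-to-right use order: h, g, p, q
typing: well-typed — term : C
ordered: ✓ — single-use (h, g, p, q), ordered derivation ok
linear: ✓ — each of h, g, p, q used exactly once
affine: ✓ — none of h, g, p, q used more than once
relevant: ✓ — h, g, p, q: all used, weakening unneeded
unrestricted: ✓ — well-typed at C; no restrictions here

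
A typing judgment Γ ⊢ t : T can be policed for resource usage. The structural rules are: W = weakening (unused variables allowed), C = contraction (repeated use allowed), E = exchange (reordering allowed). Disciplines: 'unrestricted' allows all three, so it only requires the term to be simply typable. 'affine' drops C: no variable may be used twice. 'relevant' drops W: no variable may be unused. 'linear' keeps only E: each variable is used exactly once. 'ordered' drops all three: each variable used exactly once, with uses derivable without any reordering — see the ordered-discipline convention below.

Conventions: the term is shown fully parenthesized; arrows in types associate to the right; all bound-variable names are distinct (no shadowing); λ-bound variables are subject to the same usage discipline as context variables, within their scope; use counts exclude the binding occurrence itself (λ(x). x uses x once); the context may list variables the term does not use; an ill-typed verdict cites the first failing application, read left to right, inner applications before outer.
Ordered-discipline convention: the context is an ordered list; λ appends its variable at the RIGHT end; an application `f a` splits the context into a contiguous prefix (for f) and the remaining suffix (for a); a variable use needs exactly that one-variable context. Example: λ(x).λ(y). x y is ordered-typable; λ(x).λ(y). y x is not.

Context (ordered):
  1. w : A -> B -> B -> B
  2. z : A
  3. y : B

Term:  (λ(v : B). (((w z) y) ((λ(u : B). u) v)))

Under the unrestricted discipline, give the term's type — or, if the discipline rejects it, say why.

term : B -> B
variable uses: w: 1; z: 1; y: 1; v [bound]: 1; u [bound]: 1
uses in reading order: w, z, y, u, v
typing: well-typed at B -> B
summary: ordered ✓ · linear ✓ · affine ✓ · relevant ✓ · unrestricted ✓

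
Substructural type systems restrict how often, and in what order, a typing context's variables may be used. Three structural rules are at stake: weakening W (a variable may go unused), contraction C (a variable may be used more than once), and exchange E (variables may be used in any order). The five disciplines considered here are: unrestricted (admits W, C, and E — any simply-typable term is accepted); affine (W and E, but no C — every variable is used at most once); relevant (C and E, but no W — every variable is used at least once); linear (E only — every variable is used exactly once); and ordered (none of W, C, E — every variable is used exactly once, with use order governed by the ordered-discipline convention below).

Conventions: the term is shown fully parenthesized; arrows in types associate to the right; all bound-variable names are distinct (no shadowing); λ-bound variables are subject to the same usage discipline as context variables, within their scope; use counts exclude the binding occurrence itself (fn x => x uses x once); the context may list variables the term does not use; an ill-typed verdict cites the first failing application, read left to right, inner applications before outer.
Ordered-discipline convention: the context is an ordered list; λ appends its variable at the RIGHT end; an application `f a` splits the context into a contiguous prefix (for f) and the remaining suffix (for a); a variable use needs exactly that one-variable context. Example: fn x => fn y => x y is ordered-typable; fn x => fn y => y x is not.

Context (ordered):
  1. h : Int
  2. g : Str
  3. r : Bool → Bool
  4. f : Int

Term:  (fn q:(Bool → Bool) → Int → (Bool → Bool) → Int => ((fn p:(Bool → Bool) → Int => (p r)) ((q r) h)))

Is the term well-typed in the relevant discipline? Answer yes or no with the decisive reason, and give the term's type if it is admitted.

no — g, f left unused
counts: h=1, g=0, r=2, f=0, q [bound]=1, p [bound]=1
use order (left to right): p, r, q, r, h
typing: well-typed at ((Bool → Bool) → Int → (Bool → Bool) → Int) → Int
all disciplines: ordered ✗, linear ✗, affine ✗, relevant ✗, unrestricted ✓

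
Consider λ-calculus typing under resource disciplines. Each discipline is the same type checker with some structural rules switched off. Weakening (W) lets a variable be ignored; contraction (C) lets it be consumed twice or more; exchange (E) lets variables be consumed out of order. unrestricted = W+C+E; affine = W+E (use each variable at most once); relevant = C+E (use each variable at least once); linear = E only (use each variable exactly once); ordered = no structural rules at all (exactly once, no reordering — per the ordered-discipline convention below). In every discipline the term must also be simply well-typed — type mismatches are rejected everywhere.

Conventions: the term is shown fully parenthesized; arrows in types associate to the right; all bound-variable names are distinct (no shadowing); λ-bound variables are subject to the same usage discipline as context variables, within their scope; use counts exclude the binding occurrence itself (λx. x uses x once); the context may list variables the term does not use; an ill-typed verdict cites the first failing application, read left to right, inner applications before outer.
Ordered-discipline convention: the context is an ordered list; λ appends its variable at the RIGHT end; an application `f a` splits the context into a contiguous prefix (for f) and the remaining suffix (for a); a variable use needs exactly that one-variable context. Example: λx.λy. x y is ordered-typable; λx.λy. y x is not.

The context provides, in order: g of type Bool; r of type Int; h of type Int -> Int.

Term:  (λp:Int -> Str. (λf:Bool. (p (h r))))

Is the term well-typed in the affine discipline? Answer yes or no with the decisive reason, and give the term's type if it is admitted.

yes — at most one use each (g, r, h, p, f); term : (Int -> Str) -> Bool -> Str
usage: g ×0, r ×1, h ×1, p [bound] ×1, f [bound] ×0
use order (left to right): p, h, r
typing: ✓ — (Int -> Str) -> Bool -> Str
summary: ordered ✗; linear ✗; affine ✓; relevant ✗; unrestricted ✓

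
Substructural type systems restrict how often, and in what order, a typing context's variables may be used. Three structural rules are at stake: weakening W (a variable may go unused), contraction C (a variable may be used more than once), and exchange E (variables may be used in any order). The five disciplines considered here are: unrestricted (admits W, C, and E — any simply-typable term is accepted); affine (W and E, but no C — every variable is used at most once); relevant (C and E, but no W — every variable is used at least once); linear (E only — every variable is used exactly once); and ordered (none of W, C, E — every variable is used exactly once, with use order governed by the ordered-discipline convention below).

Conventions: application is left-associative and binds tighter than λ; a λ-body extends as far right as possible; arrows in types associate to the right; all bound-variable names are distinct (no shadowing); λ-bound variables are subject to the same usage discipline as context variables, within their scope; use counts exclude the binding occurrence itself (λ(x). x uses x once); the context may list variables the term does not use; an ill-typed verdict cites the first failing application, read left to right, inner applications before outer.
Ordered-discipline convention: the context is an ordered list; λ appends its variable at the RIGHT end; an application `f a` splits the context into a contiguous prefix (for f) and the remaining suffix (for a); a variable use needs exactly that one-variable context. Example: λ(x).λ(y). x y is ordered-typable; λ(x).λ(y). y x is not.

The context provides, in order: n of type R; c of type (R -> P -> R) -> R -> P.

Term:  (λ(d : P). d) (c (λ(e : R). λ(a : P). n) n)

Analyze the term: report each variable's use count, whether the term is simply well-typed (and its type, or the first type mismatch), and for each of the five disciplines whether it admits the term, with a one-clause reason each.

use counts: n ×2, c ×1, d (λ-bound) ×1, e (λ-bound) ×0, a (λ-bound) ×0
order of uses: d, c, n, n
typing: ✓ — P
ordered: ✗ — repeated use of n ×2; needs weakening: e, a unused
linear: ✗ — repeated use of n ×2; needs weakening: e, a unused
affine: ✗ — repeated use of n ×2
relevant: ✗ — needs weakening: e, a unused
unrestricted: ✓ — simply typable at P; W, C, E all held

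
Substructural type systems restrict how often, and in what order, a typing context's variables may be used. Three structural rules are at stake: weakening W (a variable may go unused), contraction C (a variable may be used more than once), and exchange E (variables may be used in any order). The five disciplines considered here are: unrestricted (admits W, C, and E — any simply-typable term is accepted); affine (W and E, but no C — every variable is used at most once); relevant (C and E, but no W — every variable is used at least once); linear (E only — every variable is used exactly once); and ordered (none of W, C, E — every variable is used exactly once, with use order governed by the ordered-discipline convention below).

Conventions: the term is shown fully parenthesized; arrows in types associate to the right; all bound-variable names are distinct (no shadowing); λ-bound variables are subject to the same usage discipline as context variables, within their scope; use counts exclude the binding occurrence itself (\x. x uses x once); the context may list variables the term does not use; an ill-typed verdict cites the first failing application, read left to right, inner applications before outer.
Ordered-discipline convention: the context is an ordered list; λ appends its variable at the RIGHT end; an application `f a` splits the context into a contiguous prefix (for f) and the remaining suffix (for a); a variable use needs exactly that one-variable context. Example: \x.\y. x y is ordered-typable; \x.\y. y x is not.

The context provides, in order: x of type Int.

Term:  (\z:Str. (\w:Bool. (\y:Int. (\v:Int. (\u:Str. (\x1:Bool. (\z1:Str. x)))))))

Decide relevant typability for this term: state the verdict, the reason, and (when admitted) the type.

no — z, w, y, v, u, x1, z1 never used (weakening)
counts: x: 1×; z (bound): 0×; w (bound): 0×; y (bound): 0×; v (bound): 0×; u (bound): 0×; x1 (bound): 0×; z1 (bound): 0×
uses in reading order: x
typing: the term checks, with type Str -> Bool -> Int -> Int -> Str -> Bool -> Str -> Int
across the five disciplines: ordered ✗; linear ✗; affine ✓; relevant ✗; unrestricted ✓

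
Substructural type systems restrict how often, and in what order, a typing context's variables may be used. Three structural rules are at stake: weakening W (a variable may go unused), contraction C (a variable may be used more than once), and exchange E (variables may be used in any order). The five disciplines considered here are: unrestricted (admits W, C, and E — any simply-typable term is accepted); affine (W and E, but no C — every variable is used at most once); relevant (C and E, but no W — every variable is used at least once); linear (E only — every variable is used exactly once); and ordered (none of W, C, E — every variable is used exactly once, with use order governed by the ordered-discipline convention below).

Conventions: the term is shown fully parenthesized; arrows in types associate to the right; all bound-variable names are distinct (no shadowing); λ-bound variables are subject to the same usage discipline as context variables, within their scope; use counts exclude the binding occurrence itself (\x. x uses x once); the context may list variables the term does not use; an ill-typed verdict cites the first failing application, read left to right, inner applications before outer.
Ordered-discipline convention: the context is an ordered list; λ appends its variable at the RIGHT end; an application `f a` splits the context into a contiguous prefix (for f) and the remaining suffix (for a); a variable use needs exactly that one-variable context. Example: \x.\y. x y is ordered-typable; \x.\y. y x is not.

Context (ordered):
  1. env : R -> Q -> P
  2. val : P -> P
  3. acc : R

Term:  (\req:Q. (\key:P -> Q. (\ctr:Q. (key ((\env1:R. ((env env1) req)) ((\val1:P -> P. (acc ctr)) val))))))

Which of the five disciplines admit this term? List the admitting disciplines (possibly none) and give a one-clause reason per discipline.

admitted by: none
counts: env ×1; val ×1; acc ×1; req (bound) ×1; key (bound) ×1; ctr (bound) ×1; env1 (bound) ×1; val1 (bound) ×0
use order (left to right): key, env, env1, req, acc, ctr, val
typing: ill-typed: can't apply a value of type R
ordered: ✗, not simply typable
linear: ✗, fails simple typing
affine: ✗, a type mismatch blocks all five
relevant: ✗, the type mismatch rejects it
unrestricted: ✗, not simply typable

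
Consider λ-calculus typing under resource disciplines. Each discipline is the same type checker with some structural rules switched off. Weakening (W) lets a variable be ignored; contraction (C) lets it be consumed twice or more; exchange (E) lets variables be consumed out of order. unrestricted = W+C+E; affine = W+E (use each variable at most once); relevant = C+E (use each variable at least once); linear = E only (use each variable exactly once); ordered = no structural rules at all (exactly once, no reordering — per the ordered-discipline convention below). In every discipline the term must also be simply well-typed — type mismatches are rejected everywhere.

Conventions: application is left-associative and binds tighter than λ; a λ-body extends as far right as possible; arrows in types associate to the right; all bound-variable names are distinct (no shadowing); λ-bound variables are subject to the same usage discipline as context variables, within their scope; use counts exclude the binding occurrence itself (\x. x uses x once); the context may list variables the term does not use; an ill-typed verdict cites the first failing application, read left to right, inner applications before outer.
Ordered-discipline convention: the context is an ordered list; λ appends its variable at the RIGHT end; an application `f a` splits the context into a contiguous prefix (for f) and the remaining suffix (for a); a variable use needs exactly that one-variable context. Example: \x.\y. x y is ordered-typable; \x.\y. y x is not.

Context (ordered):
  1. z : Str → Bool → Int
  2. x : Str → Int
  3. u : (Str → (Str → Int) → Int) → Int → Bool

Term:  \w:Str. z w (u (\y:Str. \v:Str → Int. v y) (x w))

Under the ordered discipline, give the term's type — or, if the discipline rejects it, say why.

not well-typed under ordered — uses contraction: w ×2
variable uses: z ×1, x ×1, u ×1, w (bound) ×2, y (bound) ×1, v (bound) ×1
uses in reading order: z, w, u, v, y, x, w
typing: well-typed — term : Str → Int
all disciplines: ordered ✗; linear ✗; affine ✗; relevant ✓; unrestricted ✓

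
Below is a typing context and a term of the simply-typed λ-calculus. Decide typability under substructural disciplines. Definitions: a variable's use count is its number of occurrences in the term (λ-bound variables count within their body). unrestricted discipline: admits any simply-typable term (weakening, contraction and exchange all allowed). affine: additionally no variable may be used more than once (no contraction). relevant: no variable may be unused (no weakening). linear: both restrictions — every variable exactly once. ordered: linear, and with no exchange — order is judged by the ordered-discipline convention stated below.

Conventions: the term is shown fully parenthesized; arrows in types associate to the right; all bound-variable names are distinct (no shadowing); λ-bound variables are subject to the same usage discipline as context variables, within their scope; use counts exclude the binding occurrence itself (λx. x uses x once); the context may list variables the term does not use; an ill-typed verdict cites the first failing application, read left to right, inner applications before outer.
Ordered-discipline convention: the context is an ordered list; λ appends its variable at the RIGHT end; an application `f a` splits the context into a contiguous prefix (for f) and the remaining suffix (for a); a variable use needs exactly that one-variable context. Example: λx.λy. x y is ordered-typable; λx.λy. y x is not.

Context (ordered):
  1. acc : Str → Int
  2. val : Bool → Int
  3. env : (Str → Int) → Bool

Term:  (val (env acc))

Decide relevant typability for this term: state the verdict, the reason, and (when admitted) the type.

yes — at least one use each (acc, val, env); term : Int
usage: acc: 1×, val: 1×, env: 1×
left-to-right use order: val, env, acc
typing: well-typed — term : Int
summary: ordered ✗ | linear ✓ | affine ✓ | relevant ✓ | unrestricted ✓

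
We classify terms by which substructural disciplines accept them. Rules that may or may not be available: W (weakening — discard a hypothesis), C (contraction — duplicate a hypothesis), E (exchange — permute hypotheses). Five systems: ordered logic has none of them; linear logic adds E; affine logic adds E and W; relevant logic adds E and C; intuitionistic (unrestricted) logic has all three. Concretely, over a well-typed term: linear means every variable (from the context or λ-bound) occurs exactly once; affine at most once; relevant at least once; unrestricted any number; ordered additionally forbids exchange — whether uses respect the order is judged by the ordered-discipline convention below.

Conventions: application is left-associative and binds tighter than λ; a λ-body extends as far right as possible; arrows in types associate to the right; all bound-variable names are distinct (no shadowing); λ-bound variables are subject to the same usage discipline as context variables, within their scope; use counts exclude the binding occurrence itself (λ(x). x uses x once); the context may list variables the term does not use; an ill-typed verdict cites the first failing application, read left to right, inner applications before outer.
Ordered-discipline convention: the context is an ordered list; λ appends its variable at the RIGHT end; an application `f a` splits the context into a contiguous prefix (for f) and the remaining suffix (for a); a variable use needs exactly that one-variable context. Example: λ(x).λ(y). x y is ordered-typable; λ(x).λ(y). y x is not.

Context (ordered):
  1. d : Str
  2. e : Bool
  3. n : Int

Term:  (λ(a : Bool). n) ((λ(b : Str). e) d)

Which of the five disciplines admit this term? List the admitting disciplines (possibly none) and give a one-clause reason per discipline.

admitted in: affine, unrestricted
variable uses: d: 1×, e: 1×, n: 1×, a [bound]: 0×, b [bound]: 0×
order of uses: n, e, d
typing: the term checks, with type Int
ordered: ✗, a, b left unused
linear: ✗, a, b left unused
affine: ✓, no duplicate uses among d, e, n, a, b
relevant: ✗, a, b left unused
unrestricted: ✓, simply typable at Int; W, C, E all held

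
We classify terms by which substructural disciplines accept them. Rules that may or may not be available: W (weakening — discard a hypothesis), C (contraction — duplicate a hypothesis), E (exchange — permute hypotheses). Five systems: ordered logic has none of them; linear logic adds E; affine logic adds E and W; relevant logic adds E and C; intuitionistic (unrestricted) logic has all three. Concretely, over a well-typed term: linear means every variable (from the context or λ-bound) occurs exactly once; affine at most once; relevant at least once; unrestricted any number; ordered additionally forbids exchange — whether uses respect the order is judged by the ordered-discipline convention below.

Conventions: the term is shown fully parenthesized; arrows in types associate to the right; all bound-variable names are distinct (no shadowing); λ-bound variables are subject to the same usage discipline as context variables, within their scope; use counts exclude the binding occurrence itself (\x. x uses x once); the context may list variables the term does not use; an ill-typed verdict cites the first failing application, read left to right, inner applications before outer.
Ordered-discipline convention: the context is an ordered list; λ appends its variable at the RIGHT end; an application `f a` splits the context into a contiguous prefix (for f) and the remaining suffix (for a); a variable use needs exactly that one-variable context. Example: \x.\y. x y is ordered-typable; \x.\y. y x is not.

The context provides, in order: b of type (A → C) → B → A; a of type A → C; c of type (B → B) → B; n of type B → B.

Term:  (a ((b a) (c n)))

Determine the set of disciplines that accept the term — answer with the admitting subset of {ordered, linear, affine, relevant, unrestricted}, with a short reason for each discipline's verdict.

admitted in: relevant, unrestricted
variable uses: b ×1; a ×2; c ×1; n ×1
left-to-right use order: a, b, a, c, n
typing: well-typed — term : C
ordered ✗ (repeated use of a ×2)
linear ✗ (repeated use of a ×2)
affine ✗ (repeated use of a ×2)
relevant ✓ (none of b, a, c, n goes unused)
unrestricted ✓ (typability at C is all that's needed)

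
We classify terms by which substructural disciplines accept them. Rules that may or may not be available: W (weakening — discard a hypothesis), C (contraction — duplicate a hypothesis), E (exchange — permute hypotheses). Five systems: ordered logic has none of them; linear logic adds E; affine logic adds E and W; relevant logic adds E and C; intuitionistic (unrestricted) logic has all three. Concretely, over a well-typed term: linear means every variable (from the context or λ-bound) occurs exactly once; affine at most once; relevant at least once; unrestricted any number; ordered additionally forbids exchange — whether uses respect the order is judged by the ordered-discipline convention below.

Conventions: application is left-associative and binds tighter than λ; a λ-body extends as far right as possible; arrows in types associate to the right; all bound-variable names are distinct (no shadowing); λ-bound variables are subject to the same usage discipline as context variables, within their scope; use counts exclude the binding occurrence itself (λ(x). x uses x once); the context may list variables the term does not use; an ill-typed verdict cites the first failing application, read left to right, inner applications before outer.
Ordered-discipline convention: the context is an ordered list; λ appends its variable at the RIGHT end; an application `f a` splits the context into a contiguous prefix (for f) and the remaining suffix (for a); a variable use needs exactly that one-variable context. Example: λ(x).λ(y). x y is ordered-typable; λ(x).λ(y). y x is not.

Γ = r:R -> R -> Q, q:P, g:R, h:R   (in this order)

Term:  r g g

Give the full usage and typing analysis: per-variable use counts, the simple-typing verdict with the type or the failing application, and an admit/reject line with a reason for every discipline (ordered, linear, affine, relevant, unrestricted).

use counts: r: 1×; q: 0×; g: 2×; h: 0×
left-to-right use order: r, g, g
typing: the term checks, with type Q
ordered ✗ (repeated use of g ×2; q, h left unused)
linear ✗ (repeated use of g ×2; q, h left unused)
affine ✗ (repeated use of g ×2)
relevant ✗ (q, h left unused)
unrestricted ✓ (type-checks (Q) and nothing is barred)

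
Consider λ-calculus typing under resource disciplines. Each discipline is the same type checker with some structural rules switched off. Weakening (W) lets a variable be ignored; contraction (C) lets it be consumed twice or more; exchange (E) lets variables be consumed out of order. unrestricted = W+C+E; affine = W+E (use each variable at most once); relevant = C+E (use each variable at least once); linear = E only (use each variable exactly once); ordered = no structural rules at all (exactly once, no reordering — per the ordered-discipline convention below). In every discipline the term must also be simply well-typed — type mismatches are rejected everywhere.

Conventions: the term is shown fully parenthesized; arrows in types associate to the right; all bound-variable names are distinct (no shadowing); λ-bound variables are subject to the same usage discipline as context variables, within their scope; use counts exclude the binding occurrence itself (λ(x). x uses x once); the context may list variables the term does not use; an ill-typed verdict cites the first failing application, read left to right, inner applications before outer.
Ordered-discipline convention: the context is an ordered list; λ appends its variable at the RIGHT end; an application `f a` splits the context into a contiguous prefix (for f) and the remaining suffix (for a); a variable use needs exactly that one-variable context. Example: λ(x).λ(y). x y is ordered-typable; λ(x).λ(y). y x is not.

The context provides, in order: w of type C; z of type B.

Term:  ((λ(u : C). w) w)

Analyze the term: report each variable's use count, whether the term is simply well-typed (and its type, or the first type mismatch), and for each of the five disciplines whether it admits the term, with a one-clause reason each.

use counts: w: 2×, z: 0×, u [bound]: 0×
use order (left to right): w, w
typing: the term checks, with type C
ordered ✗ (repeated use of w ×2; needs weakening: z, u unused)
linear ✗ (repeated use of w ×2; needs weakening: z, u unused)
affine ✗ (repeated use of w ×2)
relevant ✗ (needs weakening: z, u unused)
unrestricted ✓ (typability at C is all that's needed)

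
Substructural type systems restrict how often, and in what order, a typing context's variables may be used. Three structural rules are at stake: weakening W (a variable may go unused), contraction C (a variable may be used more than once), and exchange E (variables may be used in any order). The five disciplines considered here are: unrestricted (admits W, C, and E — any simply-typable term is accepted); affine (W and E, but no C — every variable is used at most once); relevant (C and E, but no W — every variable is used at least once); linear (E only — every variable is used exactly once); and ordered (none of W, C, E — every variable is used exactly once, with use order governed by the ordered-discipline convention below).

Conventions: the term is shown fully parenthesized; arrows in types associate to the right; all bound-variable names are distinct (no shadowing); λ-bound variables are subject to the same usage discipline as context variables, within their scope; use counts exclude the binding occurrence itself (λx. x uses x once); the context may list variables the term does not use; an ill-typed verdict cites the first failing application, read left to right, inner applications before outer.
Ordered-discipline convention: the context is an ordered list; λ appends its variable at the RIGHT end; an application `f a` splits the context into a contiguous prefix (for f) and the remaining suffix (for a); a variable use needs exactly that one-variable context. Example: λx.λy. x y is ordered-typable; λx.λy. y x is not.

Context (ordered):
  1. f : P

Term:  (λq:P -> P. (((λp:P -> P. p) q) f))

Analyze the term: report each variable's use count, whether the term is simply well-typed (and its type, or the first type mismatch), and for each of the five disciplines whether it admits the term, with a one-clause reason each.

usage: f: 1; q [bound]: 1; p [bound]: 1
use order (left to right): p, q, f
typing: the term checks, with type (P -> P) -> P
ordered ✗ (use order p, q, f needs exchange)
linear ✓ (exactly-once usage across f, q, p)
affine ✓ (f, q, p: no repeats, contraction unneeded)
relevant ✓ (f, q, p: all used, weakening unneeded)
unrestricted ✓ (well-typed at (P -> P) -> P; no restrictions here)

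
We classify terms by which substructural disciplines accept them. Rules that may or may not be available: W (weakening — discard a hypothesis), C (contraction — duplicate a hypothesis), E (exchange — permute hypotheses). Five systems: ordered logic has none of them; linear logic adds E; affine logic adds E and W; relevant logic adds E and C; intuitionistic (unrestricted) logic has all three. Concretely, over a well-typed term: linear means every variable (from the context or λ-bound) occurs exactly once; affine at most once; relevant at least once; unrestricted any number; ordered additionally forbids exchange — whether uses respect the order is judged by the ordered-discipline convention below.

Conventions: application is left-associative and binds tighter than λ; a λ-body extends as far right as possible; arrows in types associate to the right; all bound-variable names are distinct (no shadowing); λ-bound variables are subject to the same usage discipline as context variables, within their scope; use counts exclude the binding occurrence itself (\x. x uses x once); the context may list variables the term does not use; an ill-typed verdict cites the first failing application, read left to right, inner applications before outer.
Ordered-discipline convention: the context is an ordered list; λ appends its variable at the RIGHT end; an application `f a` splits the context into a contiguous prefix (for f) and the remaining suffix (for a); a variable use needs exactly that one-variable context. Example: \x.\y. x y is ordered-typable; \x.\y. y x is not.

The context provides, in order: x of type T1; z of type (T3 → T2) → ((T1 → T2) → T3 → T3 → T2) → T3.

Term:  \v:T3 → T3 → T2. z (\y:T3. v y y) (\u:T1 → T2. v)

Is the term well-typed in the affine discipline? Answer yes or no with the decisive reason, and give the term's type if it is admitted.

no — needs contraction — v ×2, y ×2
usage: x=0; z=1; v (bound)=2; y (bound)=2; u (bound)=0
order of uses: z, v, y, y, v
typing: well-typed — term : (T3 → T3 → T2) → T3
across the five disciplines: ordered ✗ | linear ✗ | affine ✗ | relevant ✗ | unrestricted ✓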